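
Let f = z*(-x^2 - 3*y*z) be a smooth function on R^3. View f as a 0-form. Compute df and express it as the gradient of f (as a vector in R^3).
df = (-2*x*z) dx + (-3*z^2) dy + (-x^2 - 6*y*z) dz; grad f = (-2*x*z, -3*z^2, -x^2 - 6*y*z)

For a 0-form f, d f = (∂f/∂x) dx + (∂f/∂y) dy + (∂f/∂z) dz. The components of the vector representation are exactly the entries of grad f in Cartesian coordinates:
  ∂f/∂x = -2*x*z
  ∂f/∂y = -3*z^2
  ∂f/∂z = -x^2 - 6*y*z.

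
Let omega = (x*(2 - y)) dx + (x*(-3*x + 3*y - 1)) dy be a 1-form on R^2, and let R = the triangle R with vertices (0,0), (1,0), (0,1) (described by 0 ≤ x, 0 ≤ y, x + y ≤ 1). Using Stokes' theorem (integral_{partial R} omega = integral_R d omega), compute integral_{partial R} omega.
integral_(partial R) omega = -5/6

Stokes: integral_partial_R omega = integral_R d omega with d omega = (∂Q/∂x - ∂P/∂y) dx ∧ dy.
  ∂Q/∂x = -6*x + 3*y - 1
  ∂P/∂y = -x
  integrand = ∂Q/∂x - ∂P/∂y = -5*x + 3*y - 1.
Integrating over R: integral_0^1 integral_0^{1-x} (-5*x + 3*y - 1) dy dx = -5/6.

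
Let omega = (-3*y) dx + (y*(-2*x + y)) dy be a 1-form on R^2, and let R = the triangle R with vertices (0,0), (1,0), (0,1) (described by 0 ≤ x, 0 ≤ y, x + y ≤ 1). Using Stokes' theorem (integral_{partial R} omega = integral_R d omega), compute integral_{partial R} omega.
integral_(partial R) omega = 7/6

Stokes: integral_partial_R omega = integral_R d omega with d omega = (∂Q/∂x - ∂P/∂y) dx ∧ dy.
  ∂Q/∂x = -2*y
  ∂P/∂y = -3
  integrand = ∂Q/∂x - ∂P/∂y = 3 - 2*y.
Integrating over R: integral_0^1 integral_0^{1-x} (3 - 2*y) dy dx = 7/6.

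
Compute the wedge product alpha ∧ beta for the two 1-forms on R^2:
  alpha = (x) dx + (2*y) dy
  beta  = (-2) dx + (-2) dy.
alpha ∧ beta = (-2*x + 4*y) dx ∧ dy

Distribute the wedge, using dx_i ∧ dx_j = -dx_j ∧ dx_i and dx_i ∧ dx_i = 0. For each pair (i, j) with i < j, the coefficient of dx_i ∧ dx_j in alpha ∧ beta is (alpha_i * beta_j - alpha_j * beta_i). Collecting: alpha ∧ beta = (-2*x + 4*y) dx ∧ dy.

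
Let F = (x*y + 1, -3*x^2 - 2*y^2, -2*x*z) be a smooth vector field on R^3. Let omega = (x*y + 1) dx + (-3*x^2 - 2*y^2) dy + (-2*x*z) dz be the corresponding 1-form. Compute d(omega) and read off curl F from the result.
d(omega) = (0) dy ∧ dz + (2*z) dz ∧ dx + (-7*x) dx ∧ dy; curl F = (0, 2*z, -7*x)

d omega = sum_{i<j} (∂f_j/∂x_i - ∂f_i/∂x_j) dx_i ∧ dx_j. Under the identification (dy ∧ dz, dz ∧ dx, dx ∧ dy) ↔ (e_x, e_y, e_z), the coefficients are exactly the components of curl F. Compute:
  ∂R/∂y - ∂Q/∂z = (0) - (0) = 0
  ∂P/∂z - ∂R/∂x = (0) - (-2*z) = 2*z
  ∂Q/∂x - ∂P/∂y = (-6*x) - (x) = -7*x.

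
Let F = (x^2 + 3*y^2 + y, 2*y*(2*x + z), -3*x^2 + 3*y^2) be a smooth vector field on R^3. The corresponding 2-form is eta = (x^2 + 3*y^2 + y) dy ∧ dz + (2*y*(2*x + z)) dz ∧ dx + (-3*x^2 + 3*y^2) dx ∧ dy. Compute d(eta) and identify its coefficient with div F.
d(eta) = (6*x + 2*z) dx ∧ dy ∧ dz; div F = 6*x + 2*z

For a 2-form in R^3 of the form above, applying d gives a 3-form with coefficient ∂P/∂x + ∂Q/∂y + ∂R/∂z:
  ∂P/∂x = 2*x
  ∂Q/∂y = 4*x + 2*z
  ∂R/∂z = 0
Sum = 6*x + 2*z, which is exactly div F.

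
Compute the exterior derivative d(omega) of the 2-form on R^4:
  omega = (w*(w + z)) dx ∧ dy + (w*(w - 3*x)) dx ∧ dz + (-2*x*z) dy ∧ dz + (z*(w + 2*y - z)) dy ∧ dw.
d(omega) = (w - 2*z) dx ∧ dy ∧ dz + (2*w + z) dx ∧ dy ∧ dw + (2*w - 3*x) dx ∧ dz ∧ dw + (-w - 2*y + 2*z) dy ∧ dz ∧ dw

For a 2-form omega = sum_{i<j} g_{ij} dx_i ∧ dx_j, the exterior derivative is
  d(omega) = sum_{i<j} d(g_{ij}) ∧ dx_i ∧ dx_j = sum_{i<j, k} (∂g_{ij}/∂x_k) dx_k ∧ dx_i ∧ dx_j.
Expand each term, using dx_k ∧ dx_i ∧ dx_j = sgn(permutation) dx_{(a)} ∧ dx_{(b)} ∧ dx_{(c)} with (a < b < c) sorted:
  d(w*(w + z)) includes (∂/∂z)(w*(w + z)) dz = (w) dz, which multiplied by dx ∧ dy gives (w) dx ∧ dy ∧ dz
  d(w*(w + z)) includes (∂/∂w)(w*(w + z)) dw = (2*w + z) dw, which multiplied by dx ∧ dy gives (2*w + z) dx ∧ dy ∧ dw
  d(w*(w - 3*x)) includes (∂/∂w)(w*(w - 3*x)) dw = (2*w - 3*x) dw, which multiplied by dx ∧ dz gives (2*w - 3*x) dx ∧ dz ∧ dw
  d(-2*x*z) includes (∂/∂x)(-2*x*z) dx = (-2*z) dx, which multiplied by dy ∧ dz gives (-2*z) dx ∧ dy ∧ dz
  d(z*(w + 2*y - z)) includes (∂/∂z)(z*(w + 2*y - z)) dz = (w + 2*y - 2*z) dz, which multiplied by dy ∧ dw gives (-w - 2*y + 2*z) dy ∧ dz ∧ dw
Collecting like 3-forms: d(omega) = (w - 2*z) dx ∧ dy ∧ dz + (2*w + z) dx ∧ dy ∧ dw + (2*w - 3*x) dx ∧ dz ∧ dw + (-w - 2*y + 2*z) dy ∧ dz ∧ dw.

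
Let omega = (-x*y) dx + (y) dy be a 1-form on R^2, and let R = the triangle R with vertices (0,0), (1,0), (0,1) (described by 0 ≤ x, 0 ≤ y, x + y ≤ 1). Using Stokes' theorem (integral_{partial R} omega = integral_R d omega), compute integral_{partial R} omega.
integral_(partial R) omega = 1/6

Stokes: integral_partial_R omega = integral_R d omega with d omega = (∂Q/∂x - ∂P/∂y) dx ∧ dy.
  ∂Q/∂x = 0
  ∂P/∂y = -x
  integrand = ∂Q/∂x - ∂P/∂y = x.
Integrating over R: integral_0^1 integral_0^{1-x} (x) dy dx = 1/6.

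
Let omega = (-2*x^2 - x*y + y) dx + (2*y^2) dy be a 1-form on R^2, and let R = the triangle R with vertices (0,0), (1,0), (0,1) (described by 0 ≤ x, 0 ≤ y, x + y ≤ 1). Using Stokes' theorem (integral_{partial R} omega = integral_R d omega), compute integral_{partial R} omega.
integral_(partial R) omega = -1/3

Stokes: integral_partial_R omega = integral_R d omega with d omega = (∂Q/∂x - ∂P/∂y) dx ∧ dy.
  ∂Q/∂x = 0
  ∂P/∂y = 1 - x
  integrand = ∂Q/∂x - ∂P/∂y = x - 1.
Integrating over R: integral_0^1 integral_0^{1-x} (x - 1) dy dx = -1/3.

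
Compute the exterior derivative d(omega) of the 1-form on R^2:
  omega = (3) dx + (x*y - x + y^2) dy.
d(omega) = (y - 1) dx ∧ dy

For a 1-form omega = sum_i f_i dx_i, the exterior derivative is
  d(omega) = sum_{i < j} (∂f_j/∂x_i - ∂f_i/∂x_j) dx_i ∧ dx_j.
  coefficient of dx ∧ dy: ∂f_2/∂x - ∂f_1/∂y = ∂(x*y - x + y^2)/∂x - ∂(3)/∂y = y - 1
Assembling: d(omega) = (y - 1) dx ∧ dy.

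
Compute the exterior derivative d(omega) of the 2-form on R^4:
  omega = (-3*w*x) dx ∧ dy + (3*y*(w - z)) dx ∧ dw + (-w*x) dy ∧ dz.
d(omega) = (-3*w - 3*x + 3*z) dx ∧ dy ∧ dw + (3*y) dx ∧ dz ∧ dw + (-w) dx ∧ dy ∧ dz + (-x) dy ∧ dz ∧ dw

For a 2-form omega = sum_{i<j} g_{ij} dx_i ∧ dx_j, the exterior derivative is
  d(omega) = sum_{i<j} d(g_{ij}) ∧ dx_i ∧ dx_j = sum_{i<j, k} (∂g_{ij}/∂x_k) dx_k ∧ dx_i ∧ dx_j.
Expand each term, using dx_k ∧ dx_i ∧ dx_j = sgn(permutation) dx_{(a)} ∧ dx_{(b)} ∧ dx_{(c)} with (a < b < c) sorted:
  d(-3*w*x) includes (∂/∂w)(-3*w*x) dw = (-3*x) dw, which multiplied by dx ∧ dy gives (-3*x) dx ∧ dy ∧ dw
  d(3*y*(w - z)) includes (∂/∂y)(3*y*(w - z)) dy = (3*w - 3*z) dy, which multiplied by dx ∧ dw gives (-3*w + 3*z) dx ∧ dy ∧ dw
  d(3*y*(w - z)) includes (∂/∂z)(3*y*(w - z)) dz = (-3*y) dz, which multiplied by dx ∧ dw gives (3*y) dx ∧ dz ∧ dw
  d(-w*x) includes (∂/∂x)(-w*x) dx = (-w) dx, which multiplied by dy ∧ dz gives (-w) dx ∧ dy ∧ dz
  d(-w*x) includes (∂/∂w)(-w*x) dw = (-x) dw, which multiplied by dy ∧ dz gives (-x) dy ∧ dz ∧ dw
Collecting like 3-forms: d(omega) = (-3*w - 3*x + 3*z) dx ∧ dy ∧ dw + (3*y) dx ∧ dz ∧ dw + (-w) dx ∧ dy ∧ dz + (-x) dy ∧ dz ∧ dw.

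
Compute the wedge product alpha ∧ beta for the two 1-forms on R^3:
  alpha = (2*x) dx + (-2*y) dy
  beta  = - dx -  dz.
alpha ∧ beta = (-2*x) dx ∧ dz + (-2*y) dx ∧ dy + (2*y) dy ∧ dz

Distribute the wedge, using dx_i ∧ dx_j = -dx_j ∧ dx_i and dx_i ∧ dx_i = 0. For each pair (i, j) with i < j, the coefficient of dx_i ∧ dx_j in alpha ∧ beta is (alpha_i * beta_j - alpha_j * beta_i). Collecting: alpha ∧ beta = (-2*x) dx ∧ dz + (-2*y) dx ∧ dy + (2*y) dy ∧ dz.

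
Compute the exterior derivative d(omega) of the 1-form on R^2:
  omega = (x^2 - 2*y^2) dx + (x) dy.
d(omega) = (4*y + 1) dx ∧ dy

For a 1-form omega = sum_i f_i dx_i, the exterior derivative is
  d(omega) = sum_{i < j} (∂f_j/∂x_i - ∂f_i/∂x_j) dx_i ∧ dx_j.
  coefficient of dx ∧ dy: ∂f_2/∂x - ∂f_1/∂y = ∂(x)/∂x - ∂(x^2 - 2*y^2)/∂y = 4*y + 1
Assembling: d(omega) = (4*y + 1) dx ∧ dy.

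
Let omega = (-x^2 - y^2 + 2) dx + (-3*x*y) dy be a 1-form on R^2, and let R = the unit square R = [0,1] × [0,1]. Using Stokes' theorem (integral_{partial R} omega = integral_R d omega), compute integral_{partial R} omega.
integral_(partial R) omega = -1/2

Stokes: integral_partial_R omega = integral_R d omega with d omega = (∂Q/∂x - ∂P/∂y) dx ∧ dy.
  ∂Q/∂x = -3*y
  ∂P/∂y = -2*y
  integrand = ∂Q/∂x - ∂P/∂y = -y.
Integrating over R: integral_0^1 integral_0^1 (-y) dx dy = -1/2.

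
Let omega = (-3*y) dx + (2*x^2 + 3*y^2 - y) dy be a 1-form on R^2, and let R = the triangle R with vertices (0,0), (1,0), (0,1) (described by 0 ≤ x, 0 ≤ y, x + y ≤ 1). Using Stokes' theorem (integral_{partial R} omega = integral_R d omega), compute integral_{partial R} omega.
integral_(partial R) omega = 13/6

Stokes: integral_partial_R omega = integral_R d omega with d omega = (∂Q/∂x - ∂P/∂y) dx ∧ dy.
  ∂Q/∂x = 4*x
  ∂P/∂y = -3
  integrand = ∂Q/∂x - ∂P/∂y = 4*x + 3.
Integrating over R: integral_0^1 integral_0^{1-x} (4*x + 3) dy dx = 13/6.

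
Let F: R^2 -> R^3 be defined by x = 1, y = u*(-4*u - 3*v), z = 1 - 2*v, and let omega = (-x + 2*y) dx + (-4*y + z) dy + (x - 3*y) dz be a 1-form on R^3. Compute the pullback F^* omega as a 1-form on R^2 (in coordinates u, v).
F^* omega = (-128*u^3 - 144*u^2*v - 36*u*v^2 + 16*u*v - 8*u + 6*v^2 - 3*v) du + (-48*u^3 - 36*u^2*v - 24*u^2 - 12*u*v - 3*u - 2) dv

Using F^*(f dg) = (f ∘ F) d(g ∘ F), substitute each coordinate x_i by F_i(u, v) in f_i, and replace dx_i by d F_i = (∂F_i/∂u) du + (∂F_i/∂v) dv.
  For the x component: f_1(F) = -8*u^2 - 6*u*v - 1; d F_1 = (0) du + (0) dv
  For the y component: f_2(F) = 16*u^2 + 12*u*v - 2*v + 1; d F_2 = (-8*u - 3*v) du + (-3*u) dv
  For the z component: f_3(F) = 12*u^2 + 9*u*v + 1; d F_3 = (0) du + (-2) dv
Combining and collecting du, dv coefficients:
  coeff of du: -128*u^3 - 144*u^2*v - 36*u*v^2 + 16*u*v - 8*u + 6*v^2 - 3*v
  coeff of dv: -48*u^3 - 36*u^2*v - 24*u^2 - 12*u*v - 3*u - 2
F^* omega = (-128*u^3 - 144*u^2*v - 36*u*v^2 + 16*u*v - 8*u + 6*v^2 - 3*v) du + (-48*u^3 - 36*u^2*v - 24*u^2 - 12*u*v - 3*u - 2) dv.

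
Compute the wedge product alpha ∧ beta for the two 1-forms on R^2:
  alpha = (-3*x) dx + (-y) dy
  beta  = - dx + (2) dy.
alpha ∧ beta = (-6*x - y) dx ∧ dy

Distribute the wedge, using dx_i ∧ dx_j = -dx_j ∧ dx_i and dx_i ∧ dx_i = 0. For each pair (i, j) with i < j, the coefficient of dx_i ∧ dx_j in alpha ∧ beta is (alpha_i * beta_j - alpha_j * beta_i). Collecting: alpha ∧ beta = (-6*x - y) dx ∧ dy.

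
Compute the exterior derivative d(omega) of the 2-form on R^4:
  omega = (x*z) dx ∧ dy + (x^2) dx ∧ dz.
d(omega) = (x) dx ∧ dy ∧ dz

For a 2-form omega = sum_{i<j} g_{ij} dx_i ∧ dx_j, the exterior derivative is
  d(omega) = sum_{i<j} d(g_{ij}) ∧ dx_i ∧ dx_j = sum_{i<j, k} (∂g_{ij}/∂x_k) dx_k ∧ dx_i ∧ dx_j.
Expand each term, using dx_k ∧ dx_i ∧ dx_j = sgn(permutation) dx_{(a)} ∧ dx_{(b)} ∧ dx_{(c)} with (a < b < c) sorted:
  d(x*z) includes (∂/∂z)(x*z) dz = (x) dz, which multiplied by dx ∧ dy gives (x) dx ∧ dy ∧ dz
Collecting like 3-forms: d(omega) = (x) dx ∧ dy ∧ dz.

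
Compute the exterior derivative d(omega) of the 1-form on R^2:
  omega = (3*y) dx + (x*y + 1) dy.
d(omega) = (y - 3) dx ∧ dy

For a 1-form omega = sum_i f_i dx_i, the exterior derivative is
  d(omega) = sum_{i < j} (∂f_j/∂x_i - ∂f_i/∂x_j) dx_i ∧ dx_j.
  coefficient of dx ∧ dy: ∂f_2/∂x - ∂f_1/∂y = ∂(x*y + 1)/∂x - ∂(3*y)/∂y = y - 3
Assembling: d(omega) = (y - 3) dx ∧ dy.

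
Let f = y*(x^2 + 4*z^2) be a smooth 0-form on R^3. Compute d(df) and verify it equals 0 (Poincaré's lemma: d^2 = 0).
d(df) = 0

Step 1: df = sum_i (∂f/∂x_i) dx_i = (2*x*y) dx + (x^2 + 4*z^2) dy + (8*y*z) dz.
Step 2: Apply d again. Using the 1-form formula, the coefficient of dx ∧ dy in d(df) is ∂^2 f/∂x ∂y - ∂^2 f/∂y ∂x = (2*x) - (2*x) = 0 (equality of mixed partials for smooth f).
Similarly for dx ∧ dz and dy ∧ dz — all coefficients vanish. So d(df) = 0.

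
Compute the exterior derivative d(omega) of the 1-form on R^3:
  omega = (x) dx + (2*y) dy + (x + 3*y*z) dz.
d(omega) = (1) dx ∧ dz + (3*z) dy ∧ dz

For a 1-form omega = sum_i f_i dx_i, the exterior derivative is
  d(omega) = sum_{i < j} (∂f_j/∂x_i - ∂f_i/∂x_j) dx_i ∧ dx_j.
  coefficient of dx ∧ dz: ∂f_3/∂x - ∂f_1/∂z = ∂(x + 3*y*z)/∂x - ∂(x)/∂z = 1
  coefficient of dy ∧ dz: ∂f_3/∂y - ∂f_2/∂z = ∂(x + 3*y*z)/∂y - ∂(2*y)/∂z = 3*z
Assembling: d(omega) = (1) dx ∧ dz + (3*z) dy ∧ dz.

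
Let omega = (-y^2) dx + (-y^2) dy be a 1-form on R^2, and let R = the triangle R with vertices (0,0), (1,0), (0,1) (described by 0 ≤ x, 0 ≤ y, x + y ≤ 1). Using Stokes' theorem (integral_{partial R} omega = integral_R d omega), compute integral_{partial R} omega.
integral_(partial R) omega = 1/3

Stokes: integral_partial_R omega = integral_R d omega with d omega = (∂Q/∂x - ∂P/∂y) dx ∧ dy.
  ∂Q/∂x = 0
  ∂P/∂y = -2*y
  integrand = ∂Q/∂x - ∂P/∂y = 2*y.
Integrating over R: integral_0^1 integral_0^{1-x} (2*y) dy dx = 1/3.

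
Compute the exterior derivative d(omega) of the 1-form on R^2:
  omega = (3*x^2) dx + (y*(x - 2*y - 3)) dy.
d(omega) = (y) dx ∧ dy

For a 1-form omega = sum_i f_i dx_i, the exterior derivative is
  d(omega) = sum_{i < j} (∂f_j/∂x_i - ∂f_i/∂x_j) dx_i ∧ dx_j.
  coefficient of dx ∧ dy: ∂f_2/∂x - ∂f_1/∂y = ∂(y*(x - 2*y - 3))/∂x - ∂(3*x^2)/∂y = y
Assembling: d(omega) = (y) dx ∧ dy.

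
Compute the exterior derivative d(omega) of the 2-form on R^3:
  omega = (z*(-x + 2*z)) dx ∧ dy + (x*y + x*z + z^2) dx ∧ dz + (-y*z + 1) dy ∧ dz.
d(omega) = (-2*x + 4*z) dx ∧ dy ∧ dz

For a 2-form omega = sum_{i<j} g_{ij} dx_i ∧ dx_j, the exterior derivative is
  d(omega) = sum_{i<j} d(g_{ij}) ∧ dx_i ∧ dx_j = sum_{i<j, k} (∂g_{ij}/∂x_k) dx_k ∧ dx_i ∧ dx_j.
Expand each term, using dx_k ∧ dx_i ∧ dx_j = sgn(permutation) dx_{(a)} ∧ dx_{(b)} ∧ dx_{(c)} with (a < b < c) sorted:
  d(z*(-x + 2*z)) includes (∂/∂z)(z*(-x + 2*z)) dz = (-x + 4*z) dz, which multiplied by dx ∧ dy gives (-x + 4*z) dx ∧ dy ∧ dz
  d(x*y + x*z + z^2) includes (∂/∂y)(x*y + x*z + z^2) dy = (x) dy, which multiplied by dx ∧ dz gives (-x) dx ∧ dy ∧ dz
Collecting like 3-forms: d(omega) = (-2*x + 4*z) dx ∧ dy ∧ dz.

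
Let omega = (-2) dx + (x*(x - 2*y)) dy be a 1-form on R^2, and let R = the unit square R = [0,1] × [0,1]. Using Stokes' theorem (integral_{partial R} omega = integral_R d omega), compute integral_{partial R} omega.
integral_(partial R) omega = 0

Stokes: integral_partial_R omega = integral_R d omega with d omega = (∂Q/∂x - ∂P/∂y) dx ∧ dy.
  ∂Q/∂x = 2*x - 2*y
  ∂P/∂y = 0
  integrand = ∂Q/∂x - ∂P/∂y = 2*x - 2*y.
Integrating over R: integral_0^1 integral_0^1 (2*x - 2*y) dx dy = 0.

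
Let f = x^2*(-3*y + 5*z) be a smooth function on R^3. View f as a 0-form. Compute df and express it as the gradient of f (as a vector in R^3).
df = (2*x*(-3*y + 5*z)) dx + (-3*x^2) dy + (5*x^2) dz; grad f = (2*x*(-3*y + 5*z), -3*x^2, 5*x^2)

For a 0-form f, d f = (∂f/∂x) dx + (∂f/∂y) dy + (∂f/∂z) dz. The components of the vector representation are exactly the entries of grad f in Cartesian coordinates:
  ∂f/∂x = 2*x*(-3*y + 5*z)
  ∂f/∂y = -3*x^2
  ∂f/∂z = 5*x^2.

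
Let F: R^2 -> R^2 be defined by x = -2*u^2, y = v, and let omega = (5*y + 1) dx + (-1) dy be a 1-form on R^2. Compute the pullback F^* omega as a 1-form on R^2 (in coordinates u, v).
F^* omega = (4*u*(-5*v - 1)) du + (-1) dv

Using F^*(f dg) = (f ∘ F) d(g ∘ F), substitute each coordinate x_i by F_i(u, v) in f_i, and replace dx_i by d F_i = (∂F_i/∂u) du + (∂F_i/∂v) dv.
  For the x component: f_1(F) = 5*v + 1; d F_1 = (-4*u) du + (0) dv
  For the y component: f_2(F) = -1; d F_2 = (0) du + (1) dv
Combining and collecting du, dv coefficients:
  coeff of du: 4*u*(-5*v - 1)
  coeff of dv: -1
F^* omega = (4*u*(-5*v - 1)) du + (-1) dv.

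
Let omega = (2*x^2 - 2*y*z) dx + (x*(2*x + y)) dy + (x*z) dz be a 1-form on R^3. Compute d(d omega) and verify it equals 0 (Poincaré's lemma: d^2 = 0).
d(d omega) = 0

Step 1: d omega = sum_{i<j} (∂f_j/∂x_i - ∂f_i/∂x_j) dx_i ∧ dx_j:
  coeff of dx ∧ dy: 4*x + y + 2*z
  coeff of dx ∧ dz: 2*y + z
  coeff of dy ∧ dz: 0
Step 2: Apply d again to each 2-form coefficient. The only possible 3-form in R^3 is dx ∧ dy ∧ dz, with coefficient
  ∂(coeff of dy∧dz)/∂x - ∂(coeff of dx∧dz)/∂y + ∂(coeff of dx∧dy)/∂z
  = ∂/∂x (0) - ∂/∂y (2*y + z) + ∂/∂z (4*x + y + 2*z).
Each of these terms simplifies to sums of mixed partials that cancel in pairs. The result is 0 (by equality of mixed partials for smooth functions — Schwarz / Clairaut).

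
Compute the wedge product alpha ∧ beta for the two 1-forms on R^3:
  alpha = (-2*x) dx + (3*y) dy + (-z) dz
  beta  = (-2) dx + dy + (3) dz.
alpha ∧ beta = (-2*x + 6*y) dx ∧ dy + (-6*x - 2*z) dx ∧ dz + (9*y + z) dy ∧ dz

Distribute the wedge, using dx_i ∧ dx_j = -dx_j ∧ dx_i and dx_i ∧ dx_i = 0. For each pair (i, j) with i < j, the coefficient of dx_i ∧ dx_j in alpha ∧ beta is (alpha_i * beta_j - alpha_j * beta_i). Collecting: alpha ∧ beta = (-2*x + 6*y) dx ∧ dy + (-6*x - 2*z) dx ∧ dz + (9*y + z) dy ∧ dz.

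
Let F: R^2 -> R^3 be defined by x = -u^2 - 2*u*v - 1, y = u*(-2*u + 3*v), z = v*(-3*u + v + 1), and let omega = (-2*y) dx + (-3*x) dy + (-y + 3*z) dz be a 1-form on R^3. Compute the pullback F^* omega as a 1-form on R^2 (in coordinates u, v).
F^* omega = (-20*u^3 - 17*u^2*v + 66*u*v^2 - 12*u - 9*v^3 - 9*v^2 + 9*v) du + (-5*u^3 + 70*u^2*v + 2*u^2 - 33*u*v^2 - 21*u*v + 9*u + 6*v^3 + 9*v^2 + 3*v) dv

Using F^*(f dg) = (f ∘ F) d(g ∘ F), substitute each coordinate x_i by F_i(u, v) in f_i, and replace dx_i by d F_i = (∂F_i/∂u) du + (∂F_i/∂v) dv.
  For the x component: f_1(F) = 2*u*(2*u - 3*v); d F_1 = (-2*u - 2*v) du + (-2*u) dv
  For the y component: f_2(F) = 3*u^2 + 6*u*v + 3; d F_2 = (-4*u + 3*v) du + (3*u) dv
  For the z component: f_3(F) = 2*u^2 - 12*u*v + 3*v^2 + 3*v; d F_3 = (-3*v) du + (-3*u + 2*v + 1) dv
Combining and collecting du, dv coefficients:
  coeff of du: -20*u^3 - 17*u^2*v + 66*u*v^2 - 12*u - 9*v^3 - 9*v^2 + 9*v
  coeff of dv: -5*u^3 + 70*u^2*v + 2*u^2 - 33*u*v^2 - 21*u*v + 9*u + 6*v^3 + 9*v^2 + 3*v
F^* omega = (-20*u^3 - 17*u^2*v + 66*u*v^2 - 12*u - 9*v^3 - 9*v^2 + 9*v) du + (-5*u^3 + 70*u^2*v + 2*u^2 - 33*u*v^2 - 21*u*v + 9*u + 6*v^3 + 9*v^2 + 3*v) dv.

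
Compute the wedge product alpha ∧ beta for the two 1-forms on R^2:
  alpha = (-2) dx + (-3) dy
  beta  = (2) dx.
alpha ∧ beta = (6) dx ∧ dy

Distribute the wedge, using dx_i ∧ dx_j = -dx_j ∧ dx_i and dx_i ∧ dx_i = 0. For each pair (i, j) with i < j, the coefficient of dx_i ∧ dx_j in alpha ∧ beta is (alpha_i * beta_j - alpha_j * beta_i). Collecting: alpha ∧ beta = (6) dx ∧ dy.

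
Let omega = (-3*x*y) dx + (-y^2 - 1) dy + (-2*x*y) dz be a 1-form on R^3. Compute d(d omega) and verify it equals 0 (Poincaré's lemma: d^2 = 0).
d(d omega) = 0

Step 1: d omega = sum_{i<j} (∂f_j/∂x_i - ∂f_i/∂x_j) dx_i ∧ dx_j:
  coeff of dx ∧ dy: 3*x
  coeff of dx ∧ dz: -2*y
  coeff of dy ∧ dz: -2*x
Step 2: Apply d again to each 2-form coefficient. The only possible 3-form in R^3 is dx ∧ dy ∧ dz, with coefficient
  ∂(coeff of dy∧dz)/∂x - ∂(coeff of dx∧dz)/∂y + ∂(coeff of dx∧dy)/∂z
  = ∂/∂x (-2*x) - ∂/∂y (-2*y) + ∂/∂z (3*x).
Each of these terms simplifies to sums of mixed partials that cancel in pairs. The result is 0 (by equality of mixed partials for smooth functions — Schwarz / Clairaut).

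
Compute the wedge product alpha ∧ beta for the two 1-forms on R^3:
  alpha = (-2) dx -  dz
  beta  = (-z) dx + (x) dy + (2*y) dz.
alpha ∧ beta = (-2*x) dx ∧ dy + (-4*y - z) dx ∧ dz + (x) dy ∧ dz

Distribute the wedge, using dx_i ∧ dx_j = -dx_j ∧ dx_i and dx_i ∧ dx_i = 0. For each pair (i, j) with i < j, the coefficient of dx_i ∧ dx_j in alpha ∧ beta is (alpha_i * beta_j - alpha_j * beta_i). Collecting: alpha ∧ beta = (-2*x) dx ∧ dy + (-4*y - z) dx ∧ dz + (x) dy ∧ dz.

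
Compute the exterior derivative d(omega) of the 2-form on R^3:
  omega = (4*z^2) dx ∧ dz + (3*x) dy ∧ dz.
d(omega) = (3) dx ∧ dy ∧ dz

For a 2-form omega = sum_{i<j} g_{ij} dx_i ∧ dx_j, the exterior derivative is
  d(omega) = sum_{i<j} d(g_{ij}) ∧ dx_i ∧ dx_j = sum_{i<j, k} (∂g_{ij}/∂x_k) dx_k ∧ dx_i ∧ dx_j.
Expand each term, using dx_k ∧ dx_i ∧ dx_j = sgn(permutation) dx_{(a)} ∧ dx_{(b)} ∧ dx_{(c)} with (a < b < c) sorted:
  d(3*x) includes (∂/∂x)(3*x) dx = (3) dx, which multiplied by dy ∧ dz gives (3) dx ∧ dy ∧ dz
Collecting like 3-forms: d(omega) = (3) dx ∧ dy ∧ dz.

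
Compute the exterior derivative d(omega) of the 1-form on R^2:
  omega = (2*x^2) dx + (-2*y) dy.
d(omega) = 0

For a 1-form omega = sum_i f_i dx_i, the exterior derivative is
  d(omega) = sum_{i < j} (∂f_j/∂x_i - ∂f_i/∂x_j) dx_i ∧ dx_j.

Assembling: d(omega) = 0.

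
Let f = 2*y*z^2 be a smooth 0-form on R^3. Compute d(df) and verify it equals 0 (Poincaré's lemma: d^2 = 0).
d(df) = 0

Step 1: df = sum_i (∂f/∂x_i) dx_i = (0) dx + (2*z^2) dy + (4*y*z) dz.
Step 2: Apply d again. Using the 1-form formula, the coefficient of dx ∧ dy in d(df) is ∂^2 f/∂x ∂y - ∂^2 f/∂y ∂x = (0) - (0) = 0 (equality of mixed partials for smooth f).
Similarly for dx ∧ dz and dy ∧ dz — all coefficients vanish. So d(df) = 0.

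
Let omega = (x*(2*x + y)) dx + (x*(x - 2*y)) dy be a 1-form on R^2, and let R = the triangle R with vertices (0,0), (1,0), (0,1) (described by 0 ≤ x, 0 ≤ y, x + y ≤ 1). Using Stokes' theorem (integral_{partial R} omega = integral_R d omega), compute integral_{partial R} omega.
integral_(partial R) omega = -1/6

Stokes: integral_partial_R omega = integral_R d omega with d omega = (∂Q/∂x - ∂P/∂y) dx ∧ dy.
  ∂Q/∂x = 2*x - 2*y
  ∂P/∂y = x
  integrand = ∂Q/∂x - ∂P/∂y = x - 2*y.
Integrating over R: integral_0^1 integral_0^{1-x} (x - 2*y) dy dx = -1/6.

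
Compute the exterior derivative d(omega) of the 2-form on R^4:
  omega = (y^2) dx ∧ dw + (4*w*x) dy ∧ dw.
d(omega) = (4*w - 2*y) dx ∧ dy ∧ dw

For a 2-form omega = sum_{i<j} g_{ij} dx_i ∧ dx_j, the exterior derivative is
  d(omega) = sum_{i<j} d(g_{ij}) ∧ dx_i ∧ dx_j = sum_{i<j, k} (∂g_{ij}/∂x_k) dx_k ∧ dx_i ∧ dx_j.
Expand each term, using dx_k ∧ dx_i ∧ dx_j = sgn(permutation) dx_{(a)} ∧ dx_{(b)} ∧ dx_{(c)} with (a < b < c) sorted:
  d(y^2) includes (∂/∂y)(y^2) dy = (2*y) dy, which multiplied by dx ∧ dw gives (-2*y) dx ∧ dy ∧ dw
  d(4*w*x) includes (∂/∂x)(4*w*x) dx = (4*w) dx, which multiplied by dy ∧ dw gives (4*w) dx ∧ dy ∧ dw
Collecting like 3-forms: d(omega) = (4*w - 2*y) dx ∧ dy ∧ dw.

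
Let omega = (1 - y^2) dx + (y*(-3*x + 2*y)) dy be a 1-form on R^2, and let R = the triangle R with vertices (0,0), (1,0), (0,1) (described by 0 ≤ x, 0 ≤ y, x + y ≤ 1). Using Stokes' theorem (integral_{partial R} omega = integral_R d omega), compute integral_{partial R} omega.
integral_(partial R) omega = -1/6

Stokes: integral_partial_R omega = integral_R d omega with d omega = (∂Q/∂x - ∂P/∂y) dx ∧ dy.
  ∂Q/∂x = -3*y
  ∂P/∂y = -2*y
  integrand = ∂Q/∂x - ∂P/∂y = -y.
Integrating over R: integral_0^1 integral_0^{1-x} (-y) dy dx = -1/6.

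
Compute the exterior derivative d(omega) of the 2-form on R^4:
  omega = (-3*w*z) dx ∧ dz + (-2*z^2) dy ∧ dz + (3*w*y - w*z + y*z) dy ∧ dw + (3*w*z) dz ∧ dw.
d(omega) = (-3*z) dx ∧ dz ∧ dw + (w - y) dy ∧ dz ∧ dw

For a 2-form omega = sum_{i<j} g_{ij} dx_i ∧ dx_j, the exterior derivative is
  d(omega) = sum_{i<j} d(g_{ij}) ∧ dx_i ∧ dx_j = sum_{i<j, k} (∂g_{ij}/∂x_k) dx_k ∧ dx_i ∧ dx_j.
Expand each term, using dx_k ∧ dx_i ∧ dx_j = sgn(permutation) dx_{(a)} ∧ dx_{(b)} ∧ dx_{(c)} with (a < b < c) sorted:
  d(-3*w*z) includes (∂/∂w)(-3*w*z) dw = (-3*z) dw, which multiplied by dx ∧ dz gives (-3*z) dx ∧ dz ∧ dw
  d(3*w*y - w*z + y*z) includes (∂/∂z)(3*w*y - w*z + y*z) dz = (-w + y) dz, which multiplied by dy ∧ dw gives (w - y) dy ∧ dz ∧ dw
Collecting like 3-forms: d(omega) = (-3*z) dx ∧ dz ∧ dw + (w - y) dy ∧ dz ∧ dw.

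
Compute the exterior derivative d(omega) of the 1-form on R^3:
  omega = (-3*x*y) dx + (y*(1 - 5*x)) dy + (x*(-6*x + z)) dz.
d(omega) = (3*x - 5*y) dx ∧ dy + (-12*x + z) dx ∧ dz

For a 1-form omega = sum_i f_i dx_i, the exterior derivative is
  d(omega) = sum_{i < j} (∂f_j/∂x_i - ∂f_i/∂x_j) dx_i ∧ dx_j.
  coefficient of dx ∧ dy: ∂f_2/∂x - ∂f_1/∂y = ∂(y*(1 - 5*x))/∂x - ∂(-3*x*y)/∂y = 3*x - 5*y
  coefficient of dx ∧ dz: ∂f_3/∂x - ∂f_1/∂z = ∂(x*(-6*x + z))/∂x - ∂(-3*x*y)/∂z = -12*x + z
Assembling: d(omega) = (3*x - 5*y) dx ∧ dy + (-12*x + z) dx ∧ dz.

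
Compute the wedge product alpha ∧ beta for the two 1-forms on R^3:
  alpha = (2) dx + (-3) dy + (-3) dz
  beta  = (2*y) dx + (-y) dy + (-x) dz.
alpha ∧ beta = (4*y) dx ∧ dy + (-2*x + 6*y) dx ∧ dz + (3*x - 3*y) dy ∧ dz

Distribute the wedge, using dx_i ∧ dx_j = -dx_j ∧ dx_i and dx_i ∧ dx_i = 0. For each pair (i, j) with i < j, the coefficient of dx_i ∧ dx_j in alpha ∧ beta is (alpha_i * beta_j - alpha_j * beta_i). Collecting: alpha ∧ beta = (4*y) dx ∧ dy + (-2*x + 6*y) dx ∧ dz + (3*x - 3*y) dy ∧ dz.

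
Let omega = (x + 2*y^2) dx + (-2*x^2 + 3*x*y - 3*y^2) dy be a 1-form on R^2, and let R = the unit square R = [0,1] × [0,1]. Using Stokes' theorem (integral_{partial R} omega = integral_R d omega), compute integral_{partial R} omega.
integral_(partial R) omega = -5/2

Stokes: integral_partial_R omega = integral_R d omega with d omega = (∂Q/∂x - ∂P/∂y) dx ∧ dy.
  ∂Q/∂x = -4*x + 3*y
  ∂P/∂y = 4*y
  integrand = ∂Q/∂x - ∂P/∂y = -4*x - y.
Integrating over R: integral_0^1 integral_0^1 (-4*x - y) dx dy = -5/2.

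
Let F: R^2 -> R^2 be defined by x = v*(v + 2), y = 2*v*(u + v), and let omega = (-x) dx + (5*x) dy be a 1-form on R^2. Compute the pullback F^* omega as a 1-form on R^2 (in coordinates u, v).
F^* omega = (10*v^2*(v + 2)) du + (2*v*(5*u*v + 10*u + 9*v^2 + 17*v - 2)) dv

Using F^*(f dg) = (f ∘ F) d(g ∘ F), substitute each coordinate x_i by F_i(u, v) in f_i, and replace dx_i by d F_i = (∂F_i/∂u) du + (∂F_i/∂v) dv.
  For the x component: f_1(F) = v*(-v - 2); d F_1 = (0) du + (2*v + 2) dv
  For the y component: f_2(F) = 5*v*(v + 2); d F_2 = (2*v) du + (2*u + 4*v) dv
Combining and collecting du, dv coefficients:
  coeff of du: 10*v^2*(v + 2)
  coeff of dv: 2*v*(5*u*v + 10*u + 9*v^2 + 17*v - 2)
F^* omega = (10*v^2*(v + 2)) du + (2*v*(5*u*v + 10*u + 9*v^2 + 17*v - 2)) dv.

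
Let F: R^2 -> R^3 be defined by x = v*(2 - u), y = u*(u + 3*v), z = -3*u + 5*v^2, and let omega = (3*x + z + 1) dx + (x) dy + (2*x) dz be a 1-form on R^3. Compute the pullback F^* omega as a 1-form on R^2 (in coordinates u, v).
F^* omega = (v*(-2*u^2 + 13*u - 5*v^2 - 13)) du + (3*u^2 - 25*u*v^2 - 6*u*v - 7*u + 50*v^2 + 12*v + 2) dv

Using F^*(f dg) = (f ∘ F) d(g ∘ F), substitute each coordinate x_i by F_i(u, v) in f_i, and replace dx_i by d F_i = (∂F_i/∂u) du + (∂F_i/∂v) dv.
  For the x component: f_1(F) = -3*u*v - 3*u + 5*v^2 + 6*v + 1; d F_1 = (-v) du + (2 - u) dv
  For the y component: f_2(F) = v*(2 - u); d F_2 = (2*u + 3*v) du + (3*u) dv
  For the z component: f_3(F) = 2*v*(2 - u); d F_3 = (-3) du + (10*v) dv
Combining and collecting du, dv coefficients:
  coeff of du: v*(-2*u^2 + 13*u - 5*v^2 - 13)
  coeff of dv: 3*u^2 - 25*u*v^2 - 6*u*v - 7*u + 50*v^2 + 12*v + 2
F^* omega = (v*(-2*u^2 + 13*u - 5*v^2 - 13)) du + (3*u^2 - 25*u*v^2 - 6*u*v - 7*u + 50*v^2 + 12*v + 2) dv.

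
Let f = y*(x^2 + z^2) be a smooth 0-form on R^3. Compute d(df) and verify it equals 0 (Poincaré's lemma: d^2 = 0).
d(df) = 0

Step 1: df = sum_i (∂f/∂x_i) dx_i = (2*x*y) dx + (x^2 + z^2) dy + (2*y*z) dz.
Step 2: Apply d again. Using the 1-form formula, the coefficient of dx ∧ dy in d(df) is ∂^2 f/∂x ∂y - ∂^2 f/∂y ∂x = (2*x) - (2*x) = 0 (equality of mixed partials for smooth f).
Similarly for dx ∧ dz and dy ∧ dz — all coefficients vanish. So d(df) = 0.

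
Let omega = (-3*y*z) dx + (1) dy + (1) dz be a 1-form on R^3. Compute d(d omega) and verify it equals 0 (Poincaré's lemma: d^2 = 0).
d(d omega) = 0

Step 1: d omega = sum_{i<j} (∂f_j/∂x_i - ∂f_i/∂x_j) dx_i ∧ dx_j:
  coeff of dx ∧ dy: 3*z
  coeff of dx ∧ dz: 3*y
  coeff of dy ∧ dz: 0
Step 2: Apply d again to each 2-form coefficient. The only possible 3-form in R^3 is dx ∧ dy ∧ dz, with coefficient
  ∂(coeff of dy∧dz)/∂x - ∂(coeff of dx∧dz)/∂y + ∂(coeff of dx∧dy)/∂z
  = ∂/∂x (0) - ∂/∂y (3*y) + ∂/∂z (3*z).
Each of these terms simplifies to sums of mixed partials that cancel in pairs. The result is 0 (by equality of mixed partials for smooth functions — Schwarz / Clairaut).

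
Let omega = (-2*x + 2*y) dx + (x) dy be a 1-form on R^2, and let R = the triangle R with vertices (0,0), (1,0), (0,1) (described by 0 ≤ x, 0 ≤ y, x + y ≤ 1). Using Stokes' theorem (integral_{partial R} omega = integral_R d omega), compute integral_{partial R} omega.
integral_(partial R) omega = -1/2

Stokes: integral_partial_R omega = integral_R d omega with d omega = (∂Q/∂x - ∂P/∂y) dx ∧ dy.
  ∂Q/∂x = 1
  ∂P/∂y = 2
  integrand = ∂Q/∂x - ∂P/∂y = -1.
Integrating over R: integral_0^1 integral_0^{1-x} (-1) dy dx = -1/2.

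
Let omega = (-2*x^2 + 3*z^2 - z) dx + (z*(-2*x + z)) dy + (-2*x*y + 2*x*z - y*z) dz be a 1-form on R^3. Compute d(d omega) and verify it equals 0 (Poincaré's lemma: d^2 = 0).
d(d omega) = 0

Step 1: d omega = sum_{i<j} (∂f_j/∂x_i - ∂f_i/∂x_j) dx_i ∧ dx_j:
  coeff of dx ∧ dy: -2*z
  coeff of dx ∧ dz: -2*y - 4*z + 1
  coeff of dy ∧ dz: -3*z
Step 2: Apply d again to each 2-form coefficient. The only possible 3-form in R^3 is dx ∧ dy ∧ dz, with coefficient
  ∂(coeff of dy∧dz)/∂x - ∂(coeff of dx∧dz)/∂y + ∂(coeff of dx∧dy)/∂z
  = ∂/∂x (-3*z) - ∂/∂y (-2*y - 4*z + 1) + ∂/∂z (-2*z).
Each of these terms simplifies to sums of mixed partials that cancel in pairs. The result is 0 (by equality of mixed partials for smooth functions — Schwarz / Clairaut).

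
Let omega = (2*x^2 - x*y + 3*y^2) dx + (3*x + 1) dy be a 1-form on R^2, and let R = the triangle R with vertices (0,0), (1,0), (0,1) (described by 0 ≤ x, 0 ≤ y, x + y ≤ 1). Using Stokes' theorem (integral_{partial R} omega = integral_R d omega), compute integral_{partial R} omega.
integral_(partial R) omega = 2/3

Stokes: integral_partial_R omega = integral_R d omega with d omega = (∂Q/∂x - ∂P/∂y) dx ∧ dy.
  ∂Q/∂x = 3
  ∂P/∂y = -x + 6*y
  integrand = ∂Q/∂x - ∂P/∂y = x - 6*y + 3.
Integrating over R: integral_0^1 integral_0^{1-x} (x - 6*y + 3) dy dx = 2/3.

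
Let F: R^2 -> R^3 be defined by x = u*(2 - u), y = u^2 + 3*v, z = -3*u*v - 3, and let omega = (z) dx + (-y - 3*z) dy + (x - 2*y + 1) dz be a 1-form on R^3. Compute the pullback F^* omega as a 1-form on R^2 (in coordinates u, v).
F^* omega = (-2*u^3 + 33*u^2*v - 18*u*v + 24*u + 18*v^2 - 3*v - 6) du + (9*u^3 - 9*u^2 + 45*u*v - 3*u - 9*v + 27) dv

Using F^*(f dg) = (f ∘ F) d(g ∘ F), substitute each coordinate x_i by F_i(u, v) in f_i, and replace dx_i by d F_i = (∂F_i/∂u) du + (∂F_i/∂v) dv.
  For the x component: f_1(F) = -3*u*v - 3; d F_1 = (2 - 2*u) du + (0) dv
  For the y component: f_2(F) = -u^2 + 9*u*v - 3*v + 9; d F_2 = (2*u) du + (3) dv
  For the z component: f_3(F) = -3*u^2 + 2*u - 6*v + 1; d F_3 = (-3*v) du + (-3*u) dv
Combining and collecting du, dv coefficients:
  coeff of du: -2*u^3 + 33*u^2*v - 18*u*v + 24*u + 18*v^2 - 3*v - 6
  coeff of dv: 9*u^3 - 9*u^2 + 45*u*v - 3*u - 9*v + 27
F^* omega = (-2*u^3 + 33*u^2*v - 18*u*v + 24*u + 18*v^2 - 3*v - 6) du + (9*u^3 - 9*u^2 + 45*u*v - 3*u - 9*v + 27) dv.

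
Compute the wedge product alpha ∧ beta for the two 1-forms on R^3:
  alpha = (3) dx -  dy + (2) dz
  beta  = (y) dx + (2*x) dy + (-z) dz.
alpha ∧ beta = (6*x + y) dx ∧ dy + (-2*y - 3*z) dx ∧ dz + (-4*x + z) dy ∧ dz

Distribute the wedge, using dx_i ∧ dx_j = -dx_j ∧ dx_i and dx_i ∧ dx_i = 0. For each pair (i, j) with i < j, the coefficient of dx_i ∧ dx_j in alpha ∧ beta is (alpha_i * beta_j - alpha_j * beta_i). Collecting: alpha ∧ beta = (6*x + y) dx ∧ dy + (-2*y - 3*z) dx ∧ dz + (-4*x + z) dy ∧ dz.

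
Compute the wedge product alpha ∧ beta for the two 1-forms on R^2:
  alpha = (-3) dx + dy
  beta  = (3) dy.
alpha ∧ beta = (-9) dx ∧ dy

Distribute the wedge, using dx_i ∧ dx_j = -dx_j ∧ dx_i and dx_i ∧ dx_i = 0. For each pair (i, j) with i < j, the coefficient of dx_i ∧ dx_j in alpha ∧ beta is (alpha_i * beta_j - alpha_j * beta_i). Collecting: alpha ∧ beta = (-9) dx ∧ dy.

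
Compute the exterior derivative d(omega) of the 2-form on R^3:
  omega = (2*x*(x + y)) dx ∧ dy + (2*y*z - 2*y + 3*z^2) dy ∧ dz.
d(omega) = 0

For a 2-form omega = sum_{i<j} g_{ij} dx_i ∧ dx_j, the exterior derivative is
  d(omega) = sum_{i<j} d(g_{ij}) ∧ dx_i ∧ dx_j = sum_{i<j, k} (∂g_{ij}/∂x_k) dx_k ∧ dx_i ∧ dx_j.
Expand each term, using dx_k ∧ dx_i ∧ dx_j = sgn(permutation) dx_{(a)} ∧ dx_{(b)} ∧ dx_{(c)} with (a < b < c) sorted:

Collecting like 3-forms: d(omega) = 0.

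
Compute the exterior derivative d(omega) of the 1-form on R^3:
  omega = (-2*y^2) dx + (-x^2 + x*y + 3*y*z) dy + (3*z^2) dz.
d(omega) = (-2*x + 5*y) dx ∧ dy + (-3*y) dy ∧ dz

For a 1-form omega = sum_i f_i dx_i, the exterior derivative is
  d(omega) = sum_{i < j} (∂f_j/∂x_i - ∂f_i/∂x_j) dx_i ∧ dx_j.
  coefficient of dx ∧ dy: ∂f_2/∂x - ∂f_1/∂y = ∂(-x^2 + x*y + 3*y*z)/∂x - ∂(-2*y^2)/∂y = -2*x + 5*y
  coefficient of dy ∧ dz: ∂f_3/∂y - ∂f_2/∂z = ∂(3*z^2)/∂y - ∂(-x^2 + x*y + 3*y*z)/∂z = -3*y
Assembling: d(omega) = (-2*x + 5*y) dx ∧ dy + (-3*y) dy ∧ dz.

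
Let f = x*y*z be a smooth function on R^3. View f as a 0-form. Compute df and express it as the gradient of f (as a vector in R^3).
df = (y*z) dx + (x*z) dy + (x*y) dz; grad f = (y*z, x*z, x*y)

For a 0-form f, d f = (∂f/∂x) dx + (∂f/∂y) dy + (∂f/∂z) dz. The components of the vector representation are exactly the entries of grad f in Cartesian coordinates:
  ∂f/∂x = y*z
  ∂f/∂y = x*z
  ∂f/∂z = x*y.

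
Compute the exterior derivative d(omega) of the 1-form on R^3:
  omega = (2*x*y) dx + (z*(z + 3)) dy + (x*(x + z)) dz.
d(omega) = (-2*x) dx ∧ dy + (2*x + z) dx ∧ dz + (-2*z - 3) dy ∧ dz

For a 1-form omega = sum_i f_i dx_i, the exterior derivative is
  d(omega) = sum_{i < j} (∂f_j/∂x_i - ∂f_i/∂x_j) dx_i ∧ dx_j.
  coefficient of dx ∧ dy: ∂f_2/∂x - ∂f_1/∂y = ∂(z*(z + 3))/∂x - ∂(2*x*y)/∂y = -2*x
  coefficient of dx ∧ dz: ∂f_3/∂x - ∂f_1/∂z = ∂(x*(x + z))/∂x - ∂(2*x*y)/∂z = 2*x + z
  coefficient of dy ∧ dz: ∂f_3/∂y - ∂f_2/∂z = ∂(x*(x + z))/∂y - ∂(z*(z + 3))/∂z = -2*z - 3
Assembling: d(omega) = (-2*x) dx ∧ dy + (2*x + z) dx ∧ dz + (-2*z - 3) dy ∧ dz.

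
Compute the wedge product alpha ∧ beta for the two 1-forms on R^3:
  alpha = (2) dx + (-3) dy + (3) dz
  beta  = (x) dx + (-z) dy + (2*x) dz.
alpha ∧ beta = (3*x - 2*z) dx ∧ dy + (x) dx ∧ dz + (-6*x + 3*z) dy ∧ dz

Distribute the wedge, using dx_i ∧ dx_j = -dx_j ∧ dx_i and dx_i ∧ dx_i = 0. For each pair (i, j) with i < j, the coefficient of dx_i ∧ dx_j in alpha ∧ beta is (alpha_i * beta_j - alpha_j * beta_i). Collecting: alpha ∧ beta = (3*x - 2*z) dx ∧ dy + (x) dx ∧ dz + (-6*x + 3*z) dy ∧ dz.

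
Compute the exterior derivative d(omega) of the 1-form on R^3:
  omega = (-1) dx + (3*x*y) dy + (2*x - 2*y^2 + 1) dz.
d(omega) = (3*y) dx ∧ dy + (2) dx ∧ dz + (-4*y) dy ∧ dz

For a 1-form omega = sum_i f_i dx_i, the exterior derivative is
  d(omega) = sum_{i < j} (∂f_j/∂x_i - ∂f_i/∂x_j) dx_i ∧ dx_j.
  coefficient of dx ∧ dy: ∂f_2/∂x - ∂f_1/∂y = ∂(3*x*y)/∂x - ∂(-1)/∂y = 3*y
  coefficient of dx ∧ dz: ∂f_3/∂x - ∂f_1/∂z = ∂(2*x - 2*y^2 + 1)/∂x - ∂(-1)/∂z = 2
  coefficient of dy ∧ dz: ∂f_3/∂y - ∂f_2/∂z = ∂(2*x - 2*y^2 + 1)/∂y - ∂(3*x*y)/∂z = -4*y
Assembling: d(omega) = (3*y) dx ∧ dy + (2) dx ∧ dz + (-4*y) dy ∧ dz.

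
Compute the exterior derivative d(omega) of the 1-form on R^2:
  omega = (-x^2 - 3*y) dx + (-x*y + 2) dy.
d(omega) = (3 - y) dx ∧ dy

For a 1-form omega = sum_i f_i dx_i, the exterior derivative is
  d(omega) = sum_{i < j} (∂f_j/∂x_i - ∂f_i/∂x_j) dx_i ∧ dx_j.
  coefficient of dx ∧ dy: ∂f_2/∂x - ∂f_1/∂y = ∂(-x*y + 2)/∂x - ∂(-x^2 - 3*y)/∂y = 3 - y
Assembling: d(omega) = (3 - y) dx ∧ dy.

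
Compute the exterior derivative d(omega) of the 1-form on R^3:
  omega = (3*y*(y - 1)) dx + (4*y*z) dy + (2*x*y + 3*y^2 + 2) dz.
d(omega) = (3 - 6*y) dx ∧ dy + (2*y) dx ∧ dz + (2*x + 2*y) dy ∧ dz

For a 1-form omega = sum_i f_i dx_i, the exterior derivative is
  d(omega) = sum_{i < j} (∂f_j/∂x_i - ∂f_i/∂x_j) dx_i ∧ dx_j.
  coefficient of dx ∧ dy: ∂f_2/∂x - ∂f_1/∂y = ∂(4*y*z)/∂x - ∂(3*y*(y - 1))/∂y = 3 - 6*y
  coefficient of dx ∧ dz: ∂f_3/∂x - ∂f_1/∂z = ∂(2*x*y + 3*y^2 + 2)/∂x - ∂(3*y*(y - 1))/∂z = 2*y
  coefficient of dy ∧ dz: ∂f_3/∂y - ∂f_2/∂z = ∂(2*x*y + 3*y^2 + 2)/∂y - ∂(4*y*z)/∂z = 2*x + 2*y
Assembling: d(omega) = (3 - 6*y) dx ∧ dy + (2*y) dx ∧ dz + (2*x + 2*y) dy ∧ dz.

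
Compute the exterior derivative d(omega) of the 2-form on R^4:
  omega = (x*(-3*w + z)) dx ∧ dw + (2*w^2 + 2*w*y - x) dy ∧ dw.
d(omega) = (-x) dx ∧ dz ∧ dw + (-1) dx ∧ dy ∧ dw

For a 2-form omega = sum_{i<j} g_{ij} dx_i ∧ dx_j, the exterior derivative is
  d(omega) = sum_{i<j} d(g_{ij}) ∧ dx_i ∧ dx_j = sum_{i<j, k} (∂g_{ij}/∂x_k) dx_k ∧ dx_i ∧ dx_j.
Expand each term, using dx_k ∧ dx_i ∧ dx_j = sgn(permutation) dx_{(a)} ∧ dx_{(b)} ∧ dx_{(c)} with (a < b < c) sorted:
  d(x*(-3*w + z)) includes (∂/∂z)(x*(-3*w + z)) dz = (x) dz, which multiplied by dx ∧ dw gives (-x) dx ∧ dz ∧ dw
  d(2*w^2 + 2*w*y - x) includes (∂/∂x)(2*w^2 + 2*w*y - x) dx = (-1) dx, which multiplied by dy ∧ dw gives (-1) dx ∧ dy ∧ dw
Collecting like 3-forms: d(omega) = (-x) dx ∧ dz ∧ dw + (-1) dx ∧ dy ∧ dw.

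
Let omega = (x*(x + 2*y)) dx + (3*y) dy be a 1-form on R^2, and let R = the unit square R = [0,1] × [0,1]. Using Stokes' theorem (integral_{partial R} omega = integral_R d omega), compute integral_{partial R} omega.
integral_(partial R) omega = -1

Stokes: integral_partial_R omega = integral_R d omega with d omega = (∂Q/∂x - ∂P/∂y) dx ∧ dy.
  ∂Q/∂x = 0
  ∂P/∂y = 2*x
  integrand = ∂Q/∂x - ∂P/∂y = -2*x.
Integrating over R: integral_0^1 integral_0^1 (-2*x) dx dy = -1.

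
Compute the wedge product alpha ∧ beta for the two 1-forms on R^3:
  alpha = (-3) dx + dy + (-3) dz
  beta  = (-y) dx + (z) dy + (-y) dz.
alpha ∧ beta = (y - 3*z) dx ∧ dy + (-y + 3*z) dy ∧ dz

Distribute the wedge, using dx_i ∧ dx_j = -dx_j ∧ dx_i and dx_i ∧ dx_i = 0. For each pair (i, j) with i < j, the coefficient of dx_i ∧ dx_j in alpha ∧ beta is (alpha_i * beta_j - alpha_j * beta_i). Collecting: alpha ∧ beta = (y - 3*z) dx ∧ dy + (-y + 3*z) dy ∧ dz.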